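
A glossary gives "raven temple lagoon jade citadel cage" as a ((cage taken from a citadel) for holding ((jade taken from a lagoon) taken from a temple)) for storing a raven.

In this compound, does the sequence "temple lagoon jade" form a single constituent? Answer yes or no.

yes

The paraphrase groups the words so that "temple lagoon jade" is one unit: it corresponds to a single parenthesized sub-phrase.
The full structure is [raven [[temple [lagoon jade]] [citadel cage]]], in which [temple lagoon jade] is a constituent.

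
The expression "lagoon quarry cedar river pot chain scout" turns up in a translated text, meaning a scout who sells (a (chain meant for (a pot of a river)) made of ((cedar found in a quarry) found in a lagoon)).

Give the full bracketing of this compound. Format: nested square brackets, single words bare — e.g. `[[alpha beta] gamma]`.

Overall it is a kind of scout; the modifier is "lagoon quarry cedar river pot chain".
Inside "lagoon quarry cedar river pot chain": head "chain" (specifically "river pot chain"), modifier "lagoon quarry cedar".
Inside "lagoon quarry cedar": head "cedar" (specifically "quarry cedar"), modifier "lagoon".
Inside "quarry cedar": head "cedar", modifier "quarry".
Inside "river pot chain": head "chain", modifier "river pot".
Inside "river pot": head "pot", modifier "river".
So the structure is [[[lagoon [quarry cedar]] [[river pot] chain]] scout].

[[[lagoon [quarry cedar]] [[river pot] chain]] scout]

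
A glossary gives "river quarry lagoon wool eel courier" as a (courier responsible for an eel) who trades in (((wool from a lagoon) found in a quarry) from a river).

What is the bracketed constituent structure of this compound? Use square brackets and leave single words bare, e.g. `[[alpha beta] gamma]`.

[[river [quarry [lagoon wool]]] [eel courier]]

At the top level: head "courier" (specifically "eel courier"); modifier "river quarry lagoon wool".
Inside "river quarry lagoon wool": head "wool" (specifically "quarry lagoon wool"), modifier "river".
Inside "quarry lagoon wool": head "wool" (specifically "lagoon wool"), modifier "quarry".
Inside "lagoon wool": head "wool", modifier "lagoon".
Inside "eel courier": head "courier", modifier "eel".
Assembled: [[river [quarry [lagoon wool]]] [eel courier]].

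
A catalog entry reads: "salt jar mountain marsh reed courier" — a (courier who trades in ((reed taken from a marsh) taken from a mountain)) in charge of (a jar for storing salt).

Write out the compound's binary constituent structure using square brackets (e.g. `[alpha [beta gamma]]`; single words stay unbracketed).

[[salt jar] [[mountain [marsh reed]] courier]]

The outermost head in the paraphrase is "courier" (specifically "mountain marsh reed courier"), modified by "salt jar".
"salt jar" → head "jar", modifier "salt".
"mountain marsh reed courier" → head "courier", modifier "mountain marsh reed".
"mountain marsh reed" → head "reed" (specifically "marsh reed"), modifier "mountain".
"marsh reed" → head "reed", modifier "marsh".
So the structure is [[salt jar] [[mountain [marsh reed]] courier]].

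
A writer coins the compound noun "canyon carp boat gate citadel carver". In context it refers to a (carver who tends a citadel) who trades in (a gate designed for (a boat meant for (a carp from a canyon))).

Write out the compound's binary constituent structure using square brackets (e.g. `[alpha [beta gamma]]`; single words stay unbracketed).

[[[[canyon carp] boat] gate] [citadel carver]]

Overall it is a kind of carver (specifically "citadel carver"); the modifier is "canyon carp boat gate".
Within "canyon carp boat gate", the head is "gate" and the modifier is "canyon carp boat".
Within "canyon carp boat", the head is "boat" and the modifier is "canyon carp".
Within "canyon carp", the head is "carp" and the modifier is "canyon".
Within "citadel carver", the head is "carver" and the modifier is "citadel".
Assembled: [[[[canyon carp] boat] gate] [citadel carver]].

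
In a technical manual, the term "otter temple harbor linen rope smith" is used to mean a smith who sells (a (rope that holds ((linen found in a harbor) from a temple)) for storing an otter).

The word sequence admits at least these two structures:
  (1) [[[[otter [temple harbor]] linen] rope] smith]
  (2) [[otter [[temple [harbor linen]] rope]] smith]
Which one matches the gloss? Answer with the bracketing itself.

The paraphrase's head is the "smith" part ("smith"); its modifier is "otter temple harbor linen rope".
That top-level split, carried through the inner groups, gives [[otter [[temple [harbor linen]] rope]] smith].

[[otter [[temple [harbor linen]] rope]] smith]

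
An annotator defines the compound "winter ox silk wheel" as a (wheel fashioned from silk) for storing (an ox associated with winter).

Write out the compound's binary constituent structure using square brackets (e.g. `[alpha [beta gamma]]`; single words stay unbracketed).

The outermost head in the paraphrase is "wheel" (specifically "silk wheel"), modified by "winter ox".
Inside "winter ox": head "ox", modifier "winter".
Inside "silk wheel": head "wheel", modifier "silk".
So the structure is [[winter ox] [silk wheel]].

[[winter ox] [silk wheel]]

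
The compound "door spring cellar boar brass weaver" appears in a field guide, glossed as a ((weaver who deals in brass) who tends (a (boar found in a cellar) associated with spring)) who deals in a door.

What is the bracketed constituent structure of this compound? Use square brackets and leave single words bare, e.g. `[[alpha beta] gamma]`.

[door [[spring [cellar boar]] [brass weaver]]]

The outermost head in the paraphrase is "weaver" (specifically "spring cellar boar brass weaver"), modified by "door".
"spring cellar boar brass weaver" → head "weaver" (specifically "brass weaver"), modifier "spring cellar boar".
"spring cellar boar" → head "boar" (specifically "cellar boar"), modifier "spring".
"cellar boar" → head "boar", modifier "cellar".
"brass weaver" → head "weaver", modifier "brass".
So the structure is [door [[spring [cellar boar]] [brass weaver]]].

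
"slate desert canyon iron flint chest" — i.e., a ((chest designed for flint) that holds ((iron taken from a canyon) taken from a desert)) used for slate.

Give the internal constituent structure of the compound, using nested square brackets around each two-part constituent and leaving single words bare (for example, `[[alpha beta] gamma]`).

Whole compound: head "chest" (specifically "desert canyon iron flint chest"), modifier "slate".
"desert canyon iron flint chest" → head "chest" (specifically "flint chest"), modifier "desert canyon iron".
"desert canyon iron" → head "iron" (specifically "canyon iron"), modifier "desert".
"canyon iron" → head "iron", modifier "canyon".
"flint chest" → head "chest", modifier "flint".
So the structure is [slate [[desert [canyon iron]] [flint chest]]].

[slate [[desert [canyon iron]] [flint chest]]]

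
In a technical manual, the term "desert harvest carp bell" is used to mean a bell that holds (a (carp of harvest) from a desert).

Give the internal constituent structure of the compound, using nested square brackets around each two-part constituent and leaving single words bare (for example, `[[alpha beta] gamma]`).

[[desert [harvest carp]] bell]

At the top level: head "bell"; modifier "desert harvest carp".
Inside "desert harvest carp": head "carp" (specifically "harvest carp"), modifier "desert".
Inside "harvest carp": head "carp", modifier "harvest".
Putting it together: [[desert [harvest carp]] bell].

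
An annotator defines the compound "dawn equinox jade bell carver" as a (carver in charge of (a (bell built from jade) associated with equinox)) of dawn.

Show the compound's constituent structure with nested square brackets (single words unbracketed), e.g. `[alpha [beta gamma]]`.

At the top level: head "carver" (specifically "equinox jade bell carver"); modifier "dawn".
"equinox jade bell carver" → head "carver", modifier "equinox jade bell".
"equinox jade bell" → head "bell" (specifically "jade bell"), modifier "equinox".
"jade bell" → head "bell", modifier "jade".
So the structure is [dawn [[equinox [jade bell]] carver]].

[dawn [[equinox [jade bell]] carver]]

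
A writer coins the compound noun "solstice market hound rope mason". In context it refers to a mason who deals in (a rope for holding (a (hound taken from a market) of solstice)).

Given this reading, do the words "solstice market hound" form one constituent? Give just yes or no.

yes

The paraphrase groups the words so that "solstice market hound" is one unit: it corresponds to a single parenthesized sub-phrase.
The full structure is [[[solstice [market hound]] rope] mason], in which [solstice market hound] is a constituent.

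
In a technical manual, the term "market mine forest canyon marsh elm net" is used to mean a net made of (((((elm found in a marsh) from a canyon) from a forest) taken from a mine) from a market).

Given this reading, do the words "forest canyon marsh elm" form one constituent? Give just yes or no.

The paraphrase groups the words so that "forest canyon marsh elm" is one unit: it corresponds to a single parenthesized sub-phrase.
The full structure is [[market [mine [forest [canyon [marsh elm]]]]] net], in which [forest canyon marsh elm] is a constituent.

yes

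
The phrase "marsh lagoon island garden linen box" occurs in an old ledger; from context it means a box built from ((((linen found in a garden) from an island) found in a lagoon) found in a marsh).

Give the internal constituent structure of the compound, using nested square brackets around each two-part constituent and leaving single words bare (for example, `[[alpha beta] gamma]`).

[[marsh [lagoon [island [garden linen]]]] box]

Overall it is a kind of box; the modifier is "marsh lagoon island garden linen".
Within "marsh lagoon island garden linen", the head is "linen" (specifically "lagoon island garden linen") and the modifier is "marsh".
Within "lagoon island garden linen", the head is "linen" (specifically "island garden linen") and the modifier is "lagoon".
Within "island garden linen", the head is "linen" (specifically "garden linen") and the modifier is "island".
Within "garden linen", the head is "linen" and the modifier is "garden".
Putting it together: [[marsh [lagoon [island [garden linen]]]] box].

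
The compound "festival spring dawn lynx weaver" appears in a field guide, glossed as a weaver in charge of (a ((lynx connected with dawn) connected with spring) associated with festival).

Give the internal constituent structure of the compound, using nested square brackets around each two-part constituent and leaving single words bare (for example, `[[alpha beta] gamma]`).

[[festival [spring [dawn lynx]]] weaver]

Overall it is a kind of weaver; the modifier is "festival spring dawn lynx".
Inside "festival spring dawn lynx": head "lynx" (specifically "spring dawn lynx"), modifier "festival".
Inside "spring dawn lynx": head "lynx" (specifically "dawn lynx"), modifier "spring".
Inside "dawn lynx": head "lynx", modifier "dawn".
Putting it together: [[festival [spring [dawn lynx]]] weaver].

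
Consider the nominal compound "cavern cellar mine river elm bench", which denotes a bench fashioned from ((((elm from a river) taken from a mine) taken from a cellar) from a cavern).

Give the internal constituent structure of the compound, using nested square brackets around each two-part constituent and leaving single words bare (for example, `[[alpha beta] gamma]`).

The outermost head in the paraphrase is "bench", modified by "cavern cellar mine river elm".
Within "cavern cellar mine river elm", the head is "elm" (specifically "cellar mine river elm") and the modifier is "cavern".
Within "cellar mine river elm", the head is "elm" (specifically "mine river elm") and the modifier is "cellar".
Within "mine river elm", the head is "elm" (specifically "river elm") and the modifier is "mine".
Within "river elm", the head is "elm" and the modifier is "river".
So the structure is [[cavern [cellar [mine [river elm]]]] bench].

[[cavern [cellar [mine [river elm]]]] bench]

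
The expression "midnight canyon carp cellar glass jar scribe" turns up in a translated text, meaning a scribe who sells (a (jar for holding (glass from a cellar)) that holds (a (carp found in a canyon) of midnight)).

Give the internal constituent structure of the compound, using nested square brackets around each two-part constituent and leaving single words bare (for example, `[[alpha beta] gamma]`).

Whole compound: head "scribe", modifier "midnight canyon carp cellar glass jar".
"midnight canyon carp cellar glass jar" → head "jar" (specifically "cellar glass jar"), modifier "midnight canyon carp".
"midnight canyon carp" → head "carp" (specifically "canyon carp"), modifier "midnight".
"canyon carp" → head "carp", modifier "canyon".
"cellar glass jar" → head "jar", modifier "cellar glass".
"cellar glass" → head "glass", modifier "cellar".
So the structure is [[[midnight [canyon carp]] [[cellar glass] jar]] scribe].

[[[midnight [canyon carp]] [[cellar glass] jar]] scribe]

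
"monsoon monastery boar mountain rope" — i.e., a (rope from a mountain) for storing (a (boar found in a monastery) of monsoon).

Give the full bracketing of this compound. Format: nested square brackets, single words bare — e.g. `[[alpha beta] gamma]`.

At the top level: head "rope" (specifically "mountain rope"); modifier "monsoon monastery boar".
"monsoon monastery boar" → head "boar" (specifically "monastery boar"), modifier "monsoon".
"monastery boar" → head "boar", modifier "monastery".
"mountain rope" → head "rope", modifier "mountain".
So the structure is [[monsoon [monastery boar]] [mountain rope]].

[[monsoon [monastery boar]] [mountain rope]]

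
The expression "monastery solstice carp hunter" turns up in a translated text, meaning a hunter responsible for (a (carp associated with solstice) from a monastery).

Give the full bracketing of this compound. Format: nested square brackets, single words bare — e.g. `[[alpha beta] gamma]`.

Overall it is a kind of hunter; the modifier is "monastery solstice carp".
Within "monastery solstice carp", the head is "carp" (specifically "solstice carp") and the modifier is "monastery".
Within "solstice carp", the head is "carp" and the modifier is "solstice".
So the structure is [[monastery [solstice carp]] hunter].

[[monastery [solstice carp]] hunter]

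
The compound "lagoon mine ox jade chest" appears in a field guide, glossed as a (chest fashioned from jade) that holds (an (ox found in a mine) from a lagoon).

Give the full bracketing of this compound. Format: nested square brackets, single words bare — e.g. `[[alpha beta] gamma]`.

[[lagoon [mine ox]] [jade chest]]

Whole compound: head "chest" (specifically "jade chest"), modifier "lagoon mine ox".
"lagoon mine ox" → head "ox" (specifically "mine ox"), modifier "lagoon".
"mine ox" → head "ox", modifier "mine".
"jade chest" → head "chest", modifier "jade".
Assembled: [[lagoon [mine ox]] [jade chest]].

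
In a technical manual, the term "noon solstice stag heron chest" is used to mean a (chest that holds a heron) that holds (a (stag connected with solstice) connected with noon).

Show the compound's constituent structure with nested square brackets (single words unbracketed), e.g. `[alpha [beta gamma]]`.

[[noon [solstice stag]] [heron chest]]

At the top level: head "chest" (specifically "heron chest"); modifier "noon solstice stag".
"noon solstice stag" → head "stag" (specifically "solstice stag"), modifier "noon".
"solstice stag" → head "stag", modifier "solstice".
"heron chest" → head "chest", modifier "heron".
Putting it together: [[noon [solstice stag]] [heron chest]].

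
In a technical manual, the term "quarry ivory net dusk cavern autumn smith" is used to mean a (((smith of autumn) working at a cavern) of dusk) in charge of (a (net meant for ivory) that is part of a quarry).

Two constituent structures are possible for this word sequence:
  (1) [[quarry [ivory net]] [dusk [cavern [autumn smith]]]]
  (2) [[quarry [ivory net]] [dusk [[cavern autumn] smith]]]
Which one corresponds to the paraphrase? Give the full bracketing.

[[quarry [ivory net]] [dusk [cavern [autumn smith]]]]

The paraphrase's head is the "smith" part ("dusk cavern autumn smith"); its modifier is "quarry ivory net".
That top-level split, carried through the inner groups, gives [[quarry [ivory net]] [dusk [cavern [autumn smith]]]].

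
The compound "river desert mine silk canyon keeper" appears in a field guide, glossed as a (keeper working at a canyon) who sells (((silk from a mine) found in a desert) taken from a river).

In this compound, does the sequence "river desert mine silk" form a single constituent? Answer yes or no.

yes

The paraphrase groups the words so that "river desert mine silk" is one unit: it corresponds to a single parenthesized sub-phrase.
The full structure is [[river [desert [mine silk]]] [canyon keeper]], in which [river desert mine silk] is a constituent.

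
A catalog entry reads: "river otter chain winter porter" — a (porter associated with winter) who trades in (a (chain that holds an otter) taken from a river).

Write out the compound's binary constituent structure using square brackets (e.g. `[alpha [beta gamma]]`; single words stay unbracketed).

[[river [otter chain]] [winter porter]]

The outermost head in the paraphrase is "porter" (specifically "winter porter"), modified by "river otter chain".
Inside "river otter chain": head "chain" (specifically "otter chain"), modifier "river".
Inside "otter chain": head "chain", modifier "otter".
Inside "winter porter": head "porter", modifier "winter".
So the structure is [[river [otter chain]] [winter porter]].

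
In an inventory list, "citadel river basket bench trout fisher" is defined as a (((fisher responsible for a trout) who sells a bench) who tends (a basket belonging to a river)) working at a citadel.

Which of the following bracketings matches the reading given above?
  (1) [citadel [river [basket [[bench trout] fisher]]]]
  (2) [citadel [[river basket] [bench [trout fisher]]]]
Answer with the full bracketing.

The paraphrase's head is the "fisher" part ("river basket bench trout fisher"); its modifier is "citadel".
That top-level split, carried through the inner groups, gives [citadel [[river basket] [bench [trout fisher]]]].

[citadel [[river basket] [bench [trout fisher]]]]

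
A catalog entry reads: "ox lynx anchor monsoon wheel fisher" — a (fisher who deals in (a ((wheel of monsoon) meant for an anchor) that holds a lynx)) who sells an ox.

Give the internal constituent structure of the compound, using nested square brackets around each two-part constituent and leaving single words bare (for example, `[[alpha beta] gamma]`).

The outermost head in the paraphrase is "fisher" (specifically "lynx anchor monsoon wheel fisher"), modified by "ox".
"lynx anchor monsoon wheel fisher" → head "fisher", modifier "lynx anchor monsoon wheel".
"lynx anchor monsoon wheel" → head "wheel" (specifically "anchor monsoon wheel"), modifier "lynx".
"anchor monsoon wheel" → head "wheel" (specifically "monsoon wheel"), modifier "anchor".
"monsoon wheel" → head "wheel", modifier "monsoon".
Assembled: [ox [[lynx [anchor [monsoon wheel]]] fisher]].

[ox [[lynx [anchor [monsoon wheel]]] fisher]]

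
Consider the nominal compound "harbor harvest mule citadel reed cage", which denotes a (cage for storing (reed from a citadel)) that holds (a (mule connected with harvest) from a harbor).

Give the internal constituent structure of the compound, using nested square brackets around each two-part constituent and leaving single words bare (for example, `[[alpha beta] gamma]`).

The outermost head in the paraphrase is "cage" (specifically "citadel reed cage"), modified by "harbor harvest mule".
"harbor harvest mule" → head "mule" (specifically "harvest mule"), modifier "harbor".
"harvest mule" → head "mule", modifier "harvest".
"citadel reed cage" → head "cage", modifier "citadel reed".
"citadel reed" → head "reed", modifier "citadel".
So the structure is [[harbor [harvest mule]] [[citadel reed] cage]].

[[harbor [harvest mule]] [[citadel reed] cage]]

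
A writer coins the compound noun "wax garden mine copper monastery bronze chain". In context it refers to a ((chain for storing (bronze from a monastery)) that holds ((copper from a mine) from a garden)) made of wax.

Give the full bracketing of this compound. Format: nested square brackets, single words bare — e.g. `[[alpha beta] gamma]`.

[wax [[garden [mine copper]] [[monastery bronze] chain]]]

The outermost head in the paraphrase is "chain" (specifically "garden mine copper monastery bronze chain"), modified by "wax".
Inside "garden mine copper monastery bronze chain": head "chain" (specifically "monastery bronze chain"), modifier "garden mine copper".
Inside "garden mine copper": head "copper" (specifically "mine copper"), modifier "garden".
Inside "mine copper": head "copper", modifier "mine".
Inside "monastery bronze chain": head "chain", modifier "monastery bronze".
Inside "monastery bronze": head "bronze", modifier "monastery".
So the structure is [wax [[garden [mine copper]] [[monastery bronze] chain]]].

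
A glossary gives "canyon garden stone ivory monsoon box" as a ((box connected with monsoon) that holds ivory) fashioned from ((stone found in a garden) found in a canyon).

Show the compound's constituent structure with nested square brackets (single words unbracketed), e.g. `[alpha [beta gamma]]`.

[[canyon [garden stone]] [ivory [monsoon box]]]

Whole compound: head "box" (specifically "ivory monsoon box"), modifier "canyon garden stone".
"canyon garden stone" → head "stone" (specifically "garden stone"), modifier "canyon".
"garden stone" → head "stone", modifier "garden".
"ivory monsoon box" → head "box" (specifically "monsoon box"), modifier "ivory".
"monsoon box" → head "box", modifier "monsoon".
Assembled: [[canyon [garden stone]] [ivory [monsoon box]]].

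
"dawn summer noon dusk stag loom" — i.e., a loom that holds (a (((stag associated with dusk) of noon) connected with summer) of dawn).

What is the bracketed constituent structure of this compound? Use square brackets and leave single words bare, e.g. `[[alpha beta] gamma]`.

[[dawn [summer [noon [dusk stag]]]] loom]

Whole compound: head "loom", modifier "dawn summer noon dusk stag".
Inside "dawn summer noon dusk stag": head "stag" (specifically "summer noon dusk stag"), modifier "dawn".
Inside "summer noon dusk stag": head "stag" (specifically "noon dusk stag"), modifier "summer".
Inside "noon dusk stag": head "stag" (specifically "dusk stag"), modifier "noon".
Inside "dusk stag": head "stag", modifier "dusk".
So the structure is [[dawn [summer [noon [dusk stag]]]] loom].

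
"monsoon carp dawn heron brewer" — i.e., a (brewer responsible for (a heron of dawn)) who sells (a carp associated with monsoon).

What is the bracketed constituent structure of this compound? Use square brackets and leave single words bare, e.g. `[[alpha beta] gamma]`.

The outermost head in the paraphrase is "brewer" (specifically "dawn heron brewer"), modified by "monsoon carp".
Within "monsoon carp", the head is "carp" and the modifier is "monsoon".
Within "dawn heron brewer", the head is "brewer" and the modifier is "dawn heron".
Within "dawn heron", the head is "heron" and the modifier is "dawn".
Putting it together: [[monsoon carp] [[dawn heron] brewer]].

[[monsoon carp] [[dawn heron] brewer]]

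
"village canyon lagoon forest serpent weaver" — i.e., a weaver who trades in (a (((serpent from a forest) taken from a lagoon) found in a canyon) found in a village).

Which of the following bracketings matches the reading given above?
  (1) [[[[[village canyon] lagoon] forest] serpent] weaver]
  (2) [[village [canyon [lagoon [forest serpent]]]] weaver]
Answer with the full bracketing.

[[village [canyon [lagoon [forest serpent]]]] weaver]

The paraphrase's head is the "weaver" part ("weaver"); its modifier is "village canyon lagoon forest serpent".
That top-level split, carried through the inner groups, gives [[village [canyon [lagoon [forest serpent]]]] weaver].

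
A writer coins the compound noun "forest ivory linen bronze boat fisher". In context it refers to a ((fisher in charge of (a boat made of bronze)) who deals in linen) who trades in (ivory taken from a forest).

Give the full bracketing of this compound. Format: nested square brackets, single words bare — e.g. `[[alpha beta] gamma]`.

Whole compound: head "fisher" (specifically "linen bronze boat fisher"), modifier "forest ivory".
Inside "forest ivory": head "ivory", modifier "forest".
Inside "linen bronze boat fisher": head "fisher" (specifically "bronze boat fisher"), modifier "linen".
Inside "bronze boat fisher": head "fisher", modifier "bronze boat".
Inside "bronze boat": head "boat", modifier "bronze".
So the structure is [[forest ivory] [linen [[bronze boat] fisher]]].

[[forest ivory] [linen [[bronze boat] fisher]]]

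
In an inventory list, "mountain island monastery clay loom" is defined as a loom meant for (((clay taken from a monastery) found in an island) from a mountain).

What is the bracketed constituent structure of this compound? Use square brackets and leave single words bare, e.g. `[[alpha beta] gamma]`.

[[mountain [island [monastery clay]]] loom]

At the top level: head "loom"; modifier "mountain island monastery clay".
Within "mountain island monastery clay", the head is "clay" (specifically "island monastery clay") and the modifier is "mountain".
Within "island monastery clay", the head is "clay" (specifically "monastery clay") and the modifier is "island".
Within "monastery clay", the head is "clay" and the modifier is "monastery".
Assembled: [[mountain [island [monastery clay]]] loom].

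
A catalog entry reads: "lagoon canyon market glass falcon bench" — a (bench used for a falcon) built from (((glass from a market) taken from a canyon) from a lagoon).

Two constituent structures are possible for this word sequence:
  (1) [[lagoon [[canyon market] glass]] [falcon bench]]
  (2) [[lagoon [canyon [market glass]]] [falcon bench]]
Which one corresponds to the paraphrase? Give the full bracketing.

The paraphrase's head is the "bench" part ("falcon bench"); its modifier is "lagoon canyon market glass".
That top-level split, carried through the inner groups, gives [[lagoon [canyon [market glass]]] [falcon bench]].

[[lagoon [canyon [market glass]]] [falcon bench]]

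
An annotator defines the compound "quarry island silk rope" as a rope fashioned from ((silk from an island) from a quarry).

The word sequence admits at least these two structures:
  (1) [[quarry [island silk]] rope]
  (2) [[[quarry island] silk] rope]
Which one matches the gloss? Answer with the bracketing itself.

[[quarry [island silk]] rope]

The paraphrase's head is the "rope" part ("rope"); its modifier is "quarry island silk".
That top-level split, carried through the inner groups, gives [[quarry [island silk]] rope].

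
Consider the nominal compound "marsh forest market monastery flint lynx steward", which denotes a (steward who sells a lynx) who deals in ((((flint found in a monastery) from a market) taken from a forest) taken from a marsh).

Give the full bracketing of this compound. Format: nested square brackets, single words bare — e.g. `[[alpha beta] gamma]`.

[[marsh [forest [market [monastery flint]]]] [lynx steward]]

Overall it is a kind of steward (specifically "lynx steward"); the modifier is "marsh forest market monastery flint".
Inside "marsh forest market monastery flint": head "flint" (specifically "forest market monastery flint"), modifier "marsh".
Inside "forest market monastery flint": head "flint" (specifically "market monastery flint"), modifier "forest".
Inside "market monastery flint": head "flint" (specifically "monastery flint"), modifier "market".
Inside "monastery flint": head "flint", modifier "monastery".
Inside "lynx steward": head "steward", modifier "lynx".
Assembled: [[marsh [forest [market [monastery flint]]]] [lynx steward]].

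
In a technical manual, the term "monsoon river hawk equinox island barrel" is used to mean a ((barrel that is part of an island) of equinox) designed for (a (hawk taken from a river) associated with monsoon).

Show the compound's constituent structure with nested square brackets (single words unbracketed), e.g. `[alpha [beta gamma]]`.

The outermost head in the paraphrase is "barrel" (specifically "equinox island barrel"), modified by "monsoon river hawk".
Within "monsoon river hawk", the head is "hawk" (specifically "river hawk") and the modifier is "monsoon".
Within "river hawk", the head is "hawk" and the modifier is "river".
Within "equinox island barrel", the head is "barrel" (specifically "island barrel") and the modifier is "equinox".
Within "island barrel", the head is "barrel" and the modifier is "island".
So the structure is [[monsoon [river hawk]] [equinox [island barrel]]].

[[monsoon [river hawk]] [equinox [island barrel]]]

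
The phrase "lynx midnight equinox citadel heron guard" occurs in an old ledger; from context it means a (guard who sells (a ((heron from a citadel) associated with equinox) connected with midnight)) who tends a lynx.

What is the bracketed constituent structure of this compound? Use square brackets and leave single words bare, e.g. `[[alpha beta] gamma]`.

The outermost head in the paraphrase is "guard" (specifically "midnight equinox citadel heron guard"), modified by "lynx".
Inside "midnight equinox citadel heron guard": head "guard", modifier "midnight equinox citadel heron".
Inside "midnight equinox citadel heron": head "heron" (specifically "equinox citadel heron"), modifier "midnight".
Inside "equinox citadel heron": head "heron" (specifically "citadel heron"), modifier "equinox".
Inside "citadel heron": head "heron", modifier "citadel".
So the structure is [lynx [[midnight [equinox [citadel heron]]] guard]].

[lynx [[midnight [equinox [citadel heron]]] guard]]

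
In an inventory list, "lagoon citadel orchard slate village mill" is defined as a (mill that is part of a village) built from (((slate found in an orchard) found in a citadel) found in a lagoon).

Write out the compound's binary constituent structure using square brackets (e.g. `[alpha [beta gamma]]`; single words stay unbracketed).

Overall it is a kind of mill (specifically "village mill"); the modifier is "lagoon citadel orchard slate".
"lagoon citadel orchard slate" → head "slate" (specifically "citadel orchard slate"), modifier "lagoon".
"citadel orchard slate" → head "slate" (specifically "orchard slate"), modifier "citadel".
"orchard slate" → head "slate", modifier "orchard".
"village mill" → head "mill", modifier "village".
So the structure is [[lagoon [citadel [orchard slate]]] [village mill]].

[[lagoon [citadel [orchard slate]]] [village mill]]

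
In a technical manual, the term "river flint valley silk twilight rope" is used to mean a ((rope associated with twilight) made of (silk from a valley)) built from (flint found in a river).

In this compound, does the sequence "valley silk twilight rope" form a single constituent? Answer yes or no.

The paraphrase groups the words so that "valley silk twilight rope" is one unit: it corresponds to a single parenthesized sub-phrase.
The full structure is [[river flint] [[valley silk] [twilight rope]]], in which [valley silk twilight rope] is a constituent.

yes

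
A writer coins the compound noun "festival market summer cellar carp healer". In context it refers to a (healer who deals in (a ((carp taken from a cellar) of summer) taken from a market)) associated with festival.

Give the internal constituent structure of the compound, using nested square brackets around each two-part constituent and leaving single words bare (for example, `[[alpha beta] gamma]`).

[festival [[market [summer [cellar carp]]] healer]]

Whole compound: head "healer" (specifically "market summer cellar carp healer"), modifier "festival".
Inside "market summer cellar carp healer": head "healer", modifier "market summer cellar carp".
Inside "market summer cellar carp": head "carp" (specifically "summer cellar carp"), modifier "market".
Inside "summer cellar carp": head "carp" (specifically "cellar carp"), modifier "summer".
Inside "cellar carp": head "carp", modifier "cellar".
Putting it together: [festival [[market [summer [cellar carp]]] healer]].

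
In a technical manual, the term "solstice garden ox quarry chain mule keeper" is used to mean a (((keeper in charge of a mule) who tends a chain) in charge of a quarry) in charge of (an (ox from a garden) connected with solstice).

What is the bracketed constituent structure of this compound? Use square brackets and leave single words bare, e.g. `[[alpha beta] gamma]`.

Whole compound: head "keeper" (specifically "quarry chain mule keeper"), modifier "solstice garden ox".
Within "solstice garden ox", the head is "ox" (specifically "garden ox") and the modifier is "solstice".
Within "garden ox", the head is "ox" and the modifier is "garden".
Within "quarry chain mule keeper", the head is "keeper" (specifically "chain mule keeper") and the modifier is "quarry".
Within "chain mule keeper", the head is "keeper" (specifically "mule keeper") and the modifier is "chain".
Within "mule keeper", the head is "keeper" and the modifier is "mule".
So the structure is [[solstice [garden ox]] [quarry [chain [mule keeper]]]].

[[solstice [garden ox]] [quarry [chain [mule keeper]]]]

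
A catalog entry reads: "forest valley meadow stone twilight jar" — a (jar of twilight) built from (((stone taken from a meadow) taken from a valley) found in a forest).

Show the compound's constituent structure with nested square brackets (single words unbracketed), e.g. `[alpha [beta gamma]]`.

[[forest [valley [meadow stone]]] [twilight jar]]

Whole compound: head "jar" (specifically "twilight jar"), modifier "forest valley meadow stone".
Within "forest valley meadow stone", the head is "stone" (specifically "valley meadow stone") and the modifier is "forest".
Within "valley meadow stone", the head is "stone" (specifically "meadow stone") and the modifier is "valley".
Within "meadow stone", the head is "stone" and the modifier is "meadow".
Within "twilight jar", the head is "jar" and the modifier is "twilight".
Putting it together: [[forest [valley [meadow stone]]] [twilight jar]].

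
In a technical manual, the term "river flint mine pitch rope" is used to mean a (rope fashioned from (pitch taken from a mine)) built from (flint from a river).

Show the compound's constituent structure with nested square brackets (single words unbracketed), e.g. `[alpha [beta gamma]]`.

Whole compound: head "rope" (specifically "mine pitch rope"), modifier "river flint".
Inside "river flint": head "flint", modifier "river".
Inside "mine pitch rope": head "rope", modifier "mine pitch".
Inside "mine pitch": head "pitch", modifier "mine".
Assembled: [[river flint] [[mine pitch] rope]].

[[river flint] [[mine pitch] rope]]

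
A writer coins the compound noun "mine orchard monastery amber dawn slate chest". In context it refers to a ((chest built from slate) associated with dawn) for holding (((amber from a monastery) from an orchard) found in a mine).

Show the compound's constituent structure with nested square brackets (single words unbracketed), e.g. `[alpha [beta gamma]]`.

Overall it is a kind of chest (specifically "dawn slate chest"); the modifier is "mine orchard monastery amber".
Inside "mine orchard monastery amber": head "amber" (specifically "orchard monastery amber"), modifier "mine".
Inside "orchard monastery amber": head "amber" (specifically "monastery amber"), modifier "orchard".
Inside "monastery amber": head "amber", modifier "monastery".
Inside "dawn slate chest": head "chest" (specifically "slate chest"), modifier "dawn".
Inside "slate chest": head "chest", modifier "slate".
Assembled: [[mine [orchard [monastery amber]]] [dawn [slate chest]]].

[[mine [orchard [monastery amber]]] [dawn [slate chest]]]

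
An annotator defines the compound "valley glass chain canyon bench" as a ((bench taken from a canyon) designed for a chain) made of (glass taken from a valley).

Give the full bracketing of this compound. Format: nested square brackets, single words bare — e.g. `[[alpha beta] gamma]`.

Overall it is a kind of bench (specifically "chain canyon bench"); the modifier is "valley glass".
Inside "valley glass": head "glass", modifier "valley".
Inside "chain canyon bench": head "bench" (specifically "canyon bench"), modifier "chain".
Inside "canyon bench": head "bench", modifier "canyon".
Assembled: [[valley glass] [chain [canyon bench]]].

[[valley glass] [chain [canyon bench]]]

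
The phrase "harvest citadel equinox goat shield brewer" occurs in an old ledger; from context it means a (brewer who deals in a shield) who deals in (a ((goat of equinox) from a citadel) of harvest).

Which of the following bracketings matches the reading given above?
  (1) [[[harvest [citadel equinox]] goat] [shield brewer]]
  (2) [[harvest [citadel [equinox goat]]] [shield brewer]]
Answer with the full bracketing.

The paraphrase's head is the "brewer" part ("shield brewer"); its modifier is "harvest citadel equinox goat".
That top-level split, carried through the inner groups, gives [[harvest [citadel [equinox goat]]] [shield brewer]].

[[harvest [citadel [equinox goat]]] [shield brewer]]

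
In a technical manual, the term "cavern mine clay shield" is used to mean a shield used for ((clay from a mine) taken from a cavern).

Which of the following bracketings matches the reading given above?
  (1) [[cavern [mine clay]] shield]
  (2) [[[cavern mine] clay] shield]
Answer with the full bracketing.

[[cavern [mine clay]] shield]

The paraphrase's head is the "shield" part ("shield"); its modifier is "cavern mine clay".
That top-level split, carried through the inner groups, gives [[cavern [mine clay]] shield].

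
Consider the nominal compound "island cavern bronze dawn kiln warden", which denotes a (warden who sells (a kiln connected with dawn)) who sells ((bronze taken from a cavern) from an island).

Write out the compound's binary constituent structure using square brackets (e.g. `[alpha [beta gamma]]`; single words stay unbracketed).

[[island [cavern bronze]] [[dawn kiln] warden]]

At the top level: head "warden" (specifically "dawn kiln warden"); modifier "island cavern bronze".
Within "island cavern bronze", the head is "bronze" (specifically "cavern bronze") and the modifier is "island".
Within "cavern bronze", the head is "bronze" and the modifier is "cavern".
Within "dawn kiln warden", the head is "warden" and the modifier is "dawn kiln".
Within "dawn kiln", the head is "kiln" and the modifier is "dawn".
So the structure is [[island [cavern bronze]] [[dawn kiln] warden]].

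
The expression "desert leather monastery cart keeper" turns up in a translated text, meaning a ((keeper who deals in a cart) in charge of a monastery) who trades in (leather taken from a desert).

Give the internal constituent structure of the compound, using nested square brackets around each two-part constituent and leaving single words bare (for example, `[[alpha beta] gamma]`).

At the top level: head "keeper" (specifically "monastery cart keeper"); modifier "desert leather".
Within "desert leather", the head is "leather" and the modifier is "desert".
Within "monastery cart keeper", the head is "keeper" (specifically "cart keeper") and the modifier is "monastery".
Within "cart keeper", the head is "keeper" and the modifier is "cart".
So the structure is [[desert leather] [monastery [cart keeper]]].

[[desert leather] [monastery [cart keeper]]]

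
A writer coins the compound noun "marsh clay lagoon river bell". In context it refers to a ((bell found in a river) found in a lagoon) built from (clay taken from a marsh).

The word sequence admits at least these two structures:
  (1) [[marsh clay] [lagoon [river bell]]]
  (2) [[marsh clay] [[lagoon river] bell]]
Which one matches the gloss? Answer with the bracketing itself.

The paraphrase's head is the "bell" part ("lagoon river bell"); its modifier is "marsh clay".
That top-level split, carried through the inner groups, gives [[marsh clay] [lagoon [river bell]]].

[[marsh clay] [lagoon [river bell]]]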